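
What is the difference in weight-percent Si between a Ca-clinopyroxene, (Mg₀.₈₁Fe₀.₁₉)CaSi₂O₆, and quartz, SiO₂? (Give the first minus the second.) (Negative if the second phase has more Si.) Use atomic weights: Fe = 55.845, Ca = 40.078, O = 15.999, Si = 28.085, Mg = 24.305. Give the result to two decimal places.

-21.50 percentage points

Si in (Mg₀.₈₁Fe₀.₁₉)CaSi₂O₆: molar mass 222.540 g/mol; 2×28.085 = 56.170 g → 25.24 wt%.
Si in SiO₂: molar mass 60.083 g/mol; 1×28.085 = 28.085 g → 46.74 wt%.
Difference = 25.24 − 46.74 = -21.50 percentage points.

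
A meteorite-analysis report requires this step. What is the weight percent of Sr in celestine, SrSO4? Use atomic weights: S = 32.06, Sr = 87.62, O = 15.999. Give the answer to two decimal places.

47.70 wt%

Formula mass = 1×87.62 + 1×32.06 + 4×15.999 = 183.676 g/mol, of which 87.620 g is Sr.
So Sr makes up 87.620/183.676 = 0.4770 of the mass, i.e. 47.70%.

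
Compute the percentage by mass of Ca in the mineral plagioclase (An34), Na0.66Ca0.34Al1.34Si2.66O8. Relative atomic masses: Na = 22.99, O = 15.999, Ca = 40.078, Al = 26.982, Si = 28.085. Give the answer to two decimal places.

M(Na0.66Ca0.34Al1.34Si2.66O8) = 267.654 g/mol.
Ca contributes 0.34 × 40.078 = 13.627 g per mole.
13.627/267.654 = 0.0509 → 5.09%.

5.09 weight percent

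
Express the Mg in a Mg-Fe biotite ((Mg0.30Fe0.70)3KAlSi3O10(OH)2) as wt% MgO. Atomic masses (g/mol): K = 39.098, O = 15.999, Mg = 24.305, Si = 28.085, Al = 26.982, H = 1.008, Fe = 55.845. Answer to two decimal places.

M((Mg0.30Fe0.70)3KAlSi3O10(OH)2) = 483.488 g/mol; M(MgO) = 40.304 g/mol.
Moles MgO per formula unit = 0.90 Mg ÷ 1 = 0.9000.
MgO fraction = (0.9000 × 40.304) / 483.488 = 36.274/483.488 = 0.0750.

7.50 wt%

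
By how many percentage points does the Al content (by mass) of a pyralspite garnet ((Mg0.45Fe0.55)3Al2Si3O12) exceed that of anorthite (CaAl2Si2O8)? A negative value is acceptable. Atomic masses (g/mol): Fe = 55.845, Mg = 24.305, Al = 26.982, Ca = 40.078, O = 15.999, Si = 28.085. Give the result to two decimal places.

-7.54 percentage points

First mineral: 53.964 g Al in 455.163 g formula = 11.86 wt% Al.
Second mineral: 53.964 g Al in 278.204 g formula = 19.40 wt% Al.
11.86% − 19.40% gives a difference of -7.54 percentage points.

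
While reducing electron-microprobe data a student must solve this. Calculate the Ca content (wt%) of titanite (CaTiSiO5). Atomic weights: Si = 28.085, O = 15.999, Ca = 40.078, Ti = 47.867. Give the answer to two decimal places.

20.45 wt%

Molar mass of CaTiSiO5: 1×40.078 + 1×47.867 + 1×28.085 + 5×15.999 = 196.025 g/mol.
Mass of Ca per formula unit: 1 × 40.078 = 40.078 g.
Weight fraction Ca = 40.078 / 196.025 = 0.2045.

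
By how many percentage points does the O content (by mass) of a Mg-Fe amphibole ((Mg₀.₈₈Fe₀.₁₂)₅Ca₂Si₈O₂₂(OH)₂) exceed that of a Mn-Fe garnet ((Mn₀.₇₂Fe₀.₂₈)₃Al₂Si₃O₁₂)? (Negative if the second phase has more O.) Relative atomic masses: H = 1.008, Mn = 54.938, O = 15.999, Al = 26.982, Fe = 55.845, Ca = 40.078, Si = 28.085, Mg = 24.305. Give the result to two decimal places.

7.47 percentage points

First mineral: 383.976 g O in 831.277 g formula = 46.19 wt% O.
Second mineral: 191.988 g O in 495.783 g formula = 38.72 wt% O.
46.19% − 38.72% gives a difference of 7.47 percentage points.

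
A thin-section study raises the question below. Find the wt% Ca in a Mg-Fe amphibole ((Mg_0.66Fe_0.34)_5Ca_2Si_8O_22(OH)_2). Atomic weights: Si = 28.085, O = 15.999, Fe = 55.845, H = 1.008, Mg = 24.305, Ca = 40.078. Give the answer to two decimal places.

Molar mass of (Mg_0.66Fe_0.34)_5Ca_2Si_8O_22(OH)_2: 3.30*24.305 + 1.70*55.845 + 2*40.078 + 8*28.085 + 24*15.999 + 2*1.008 = 865.971 g/mol.
Mass of Ca per formula unit: 2 × 40.078 = 80.156 g.
Weight fraction Ca = 80.156 / 865.971 = 0.0926.

9.26 weight percent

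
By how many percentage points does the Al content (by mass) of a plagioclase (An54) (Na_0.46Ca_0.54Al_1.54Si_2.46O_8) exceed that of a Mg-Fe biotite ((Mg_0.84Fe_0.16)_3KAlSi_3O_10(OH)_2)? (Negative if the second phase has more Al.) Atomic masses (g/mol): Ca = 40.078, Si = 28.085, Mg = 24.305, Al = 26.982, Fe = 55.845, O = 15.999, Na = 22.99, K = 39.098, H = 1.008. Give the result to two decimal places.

9.10 percentage points

Al in Na_0.46Ca_0.54Al_1.54Si_2.46O_8: molar mass 270.851 g/mol; 1.54×26.982 = 41.552 g → 15.34 wt%.
Al in (Mg_0.84Fe_0.16)_3KAlSi_3O_10(OH)_2: molar mass 432.393 g/mol; 1×26.982 = 26.982 g → 6.24 wt%.
Difference = 15.34 − 6.24 = 9.10 percentage points.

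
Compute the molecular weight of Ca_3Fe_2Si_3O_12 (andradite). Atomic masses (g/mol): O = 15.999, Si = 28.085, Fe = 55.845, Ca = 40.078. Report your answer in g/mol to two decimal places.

Ca: 3 × 40.078 = 120.2340
Fe: 2 × 55.845 = 111.6900
Si: 3 × 28.085 = 84.2550
O: 12 × 15.999 = 191.9880
Summing the contributions gives the formula mass.

508.17 g/mol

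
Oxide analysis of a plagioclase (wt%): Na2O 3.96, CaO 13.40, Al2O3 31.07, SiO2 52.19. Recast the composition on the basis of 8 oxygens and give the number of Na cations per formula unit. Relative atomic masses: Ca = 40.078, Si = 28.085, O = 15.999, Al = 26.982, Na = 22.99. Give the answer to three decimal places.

0.346 Na apfu

Na2O (M=61.979): mol = 0.06389; Na = 0.12778, O = 0.06389.
CaO (M=56.077): mol = 0.23896; Ca = 0.23896, O = 0.23896.
Al2O3 (M=101.961): mol = 0.30472; Al = 0.60944, O = 0.91416.
SiO2 (M=60.083): mol = 0.86863; Si = 0.86863, O = 1.73726.
ΣO = 2.95427; factor = 8/ΣO = 2.70794.
Na apfu = 0.12778 × 2.70794 = 0.346.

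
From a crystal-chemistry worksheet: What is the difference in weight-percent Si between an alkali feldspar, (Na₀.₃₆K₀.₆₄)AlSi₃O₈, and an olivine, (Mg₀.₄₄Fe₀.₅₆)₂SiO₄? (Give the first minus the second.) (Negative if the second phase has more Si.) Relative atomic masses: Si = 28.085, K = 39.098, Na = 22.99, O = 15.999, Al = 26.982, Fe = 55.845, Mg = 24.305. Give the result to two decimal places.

14.96 percentage points

First mineral: 84.255 g Si in 272.528 g formula = 30.92 wt% Si.
Second mineral: 28.085 g Si in 176.016 g formula = 15.96 wt% Si.
30.92% − 15.96% gives a difference of 14.96 percentage points.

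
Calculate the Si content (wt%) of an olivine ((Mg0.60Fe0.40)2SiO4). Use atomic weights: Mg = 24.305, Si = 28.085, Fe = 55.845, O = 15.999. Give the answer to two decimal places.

16.93 wt%

Molar mass of (Mg0.60Fe0.40)2SiO4: 1.20·24.305 + 0.80·55.845 + 1·28.085 + 4·15.999 = 165.923 g/mol.
Mass of Si per formula unit: 1 × 28.085 = 28.085 g.
Weight fraction Si = 28.085 / 165.923 = 0.1693.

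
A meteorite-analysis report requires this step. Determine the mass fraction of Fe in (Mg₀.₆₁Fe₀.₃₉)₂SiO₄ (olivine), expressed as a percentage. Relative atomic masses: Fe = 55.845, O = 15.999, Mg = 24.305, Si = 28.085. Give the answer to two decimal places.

26.35 weight percent

Formula mass = 1.22×24.305 + 0.78×55.845 + 1×28.085 + 4×15.999 = 165.292 g/mol, of which 43.559 g is Fe.
So Fe makes up 43.559/165.292 = 0.2635 of the mass, i.e. 26.35%.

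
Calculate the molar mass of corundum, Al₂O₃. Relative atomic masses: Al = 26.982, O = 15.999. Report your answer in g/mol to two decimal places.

The formula mass is the sum 2*26.982 + 3*15.999.

101.96 g/mol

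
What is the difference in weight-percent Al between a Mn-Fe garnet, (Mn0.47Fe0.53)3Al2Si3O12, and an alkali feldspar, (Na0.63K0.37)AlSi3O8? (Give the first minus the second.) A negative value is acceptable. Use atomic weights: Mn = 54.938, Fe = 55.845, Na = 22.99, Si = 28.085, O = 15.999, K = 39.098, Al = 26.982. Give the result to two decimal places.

First mineral: 53.964 g Al in 496.463 g formula = 10.87 wt% Al.
Second mineral: 26.982 g Al in 268.179 g formula = 10.06 wt% Al.
10.87% − 10.06% gives a difference of 0.81 percentage points.

0.81 percentage points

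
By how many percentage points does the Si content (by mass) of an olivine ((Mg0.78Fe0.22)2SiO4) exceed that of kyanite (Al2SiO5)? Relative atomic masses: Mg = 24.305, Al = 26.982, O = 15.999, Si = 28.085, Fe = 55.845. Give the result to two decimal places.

Si in (Mg0.78Fe0.22)2SiO4: molar mass 154.569 g/mol; 1×28.085 = 28.085 g → 18.17 wt%.
Si in Al2SiO5: molar mass 162.044 g/mol; 1×28.085 = 28.085 g → 17.33 wt%.
Difference = 18.17 − 17.33 = 0.84 percentage points.

0.84 percentage points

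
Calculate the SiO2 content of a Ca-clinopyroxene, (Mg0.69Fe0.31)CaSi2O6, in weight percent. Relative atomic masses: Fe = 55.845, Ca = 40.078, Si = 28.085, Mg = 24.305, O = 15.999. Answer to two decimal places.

53.09 wt%

M((Mg0.69Fe0.31)CaSi2O6) = 226.324 g/mol; M(SiO2) = 60.083 g/mol.
Moles SiO2 per formula unit = 2 Si ÷ 1 = 2.0000.
SiO2 fraction = (2.0000 × 60.083) / 226.324 = 120.166/226.324 = 0.5309.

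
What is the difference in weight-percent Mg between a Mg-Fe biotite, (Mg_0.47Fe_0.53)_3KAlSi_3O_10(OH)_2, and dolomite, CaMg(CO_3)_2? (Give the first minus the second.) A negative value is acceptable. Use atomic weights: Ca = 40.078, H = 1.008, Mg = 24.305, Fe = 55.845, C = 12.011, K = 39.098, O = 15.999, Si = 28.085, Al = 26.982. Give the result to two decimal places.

-5.85 percentage points

M((Mg_0.47Fe_0.53)_3KAlSi_3O_10(OH)_2) = 467.403 g/mol, so wt% Mg = 34.270/467.403 × 100 = 7.33%.
M(CaMg(CO_3)_2) = 184.399 g/mol, so wt% Mg = 24.305/184.399 × 100 = 13.18%.
7.33 − 13.18 = -5.85 pp.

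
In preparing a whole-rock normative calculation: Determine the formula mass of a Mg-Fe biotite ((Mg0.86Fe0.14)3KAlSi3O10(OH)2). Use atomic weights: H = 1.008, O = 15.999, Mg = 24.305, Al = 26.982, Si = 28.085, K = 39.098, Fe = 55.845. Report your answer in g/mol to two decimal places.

M = 2.58*24.305 + 0.42*55.845 + 1*39.098 + 1*26.982 + 3*28.085 + 12*15.999 + 2*1.008

430.50 g/mol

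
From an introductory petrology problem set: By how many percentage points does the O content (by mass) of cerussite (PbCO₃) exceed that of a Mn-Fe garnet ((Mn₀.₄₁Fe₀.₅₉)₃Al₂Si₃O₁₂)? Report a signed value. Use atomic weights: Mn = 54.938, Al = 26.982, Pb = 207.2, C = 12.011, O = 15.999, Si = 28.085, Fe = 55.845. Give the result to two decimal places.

First mineral: 47.997 g O in 267.208 g formula = 17.96 wt% O.
Second mineral: 191.988 g O in 496.626 g formula = 38.66 wt% O.
17.96% − 38.66% gives a difference of -20.70 percentage points.

-20.70 percentage points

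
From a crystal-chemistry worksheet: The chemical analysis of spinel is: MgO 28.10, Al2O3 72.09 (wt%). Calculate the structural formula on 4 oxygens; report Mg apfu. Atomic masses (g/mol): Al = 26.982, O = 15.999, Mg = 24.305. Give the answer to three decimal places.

0.990 Mg apfu

28.10 wt% MgO ÷ 40.304 g/mol = 0.69720 mol, giving 0.69720 Mg and 0.69720 O.
72.09 wt% Al2O3 ÷ 101.961 g/mol = 0.70704 mol, giving 1.41408 Al and 2.12112 O.
Oxygen sums to 2.81832; scaling by 4/2.81832 = 1.41929 puts the formula on 4 O.
Mg: 0.69720 × 1.41929 = 0.990 atoms per formula unit.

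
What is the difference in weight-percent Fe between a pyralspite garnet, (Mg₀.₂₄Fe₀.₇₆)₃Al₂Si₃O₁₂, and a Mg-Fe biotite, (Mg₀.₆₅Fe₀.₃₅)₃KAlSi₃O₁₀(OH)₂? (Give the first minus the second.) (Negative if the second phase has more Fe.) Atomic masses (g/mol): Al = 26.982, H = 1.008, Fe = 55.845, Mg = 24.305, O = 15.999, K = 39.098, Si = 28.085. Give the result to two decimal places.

13.78 percentage points

M((Mg₀.₂₄Fe₀.₇₆)₃Al₂Si₃O₁₂) = 475.033 g/mol, so wt% Fe = 127.327/475.033 × 100 = 26.80%.
M((Mg₀.₆₅Fe₀.₃₅)₃KAlSi₃O₁₀(OH)₂) = 450.371 g/mol, so wt% Fe = 58.637/450.371 × 100 = 13.02%.
26.80 − 13.02 = 13.78 pp.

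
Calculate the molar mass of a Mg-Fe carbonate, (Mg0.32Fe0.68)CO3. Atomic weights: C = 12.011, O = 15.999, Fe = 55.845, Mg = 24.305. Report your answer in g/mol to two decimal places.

M = 0.32(24.305) + 0.68(55.845) + 1(12.011) + 3(15.999)

105.76 g/mol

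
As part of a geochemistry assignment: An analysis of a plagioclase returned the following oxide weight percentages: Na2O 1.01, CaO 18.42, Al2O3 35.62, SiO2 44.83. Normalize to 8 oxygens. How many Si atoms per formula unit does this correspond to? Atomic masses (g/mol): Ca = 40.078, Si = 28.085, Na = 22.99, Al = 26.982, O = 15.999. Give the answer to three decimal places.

Na2O: 1.01/61.979 = 0.01630 mol → 0.03260 mol Na, 0.01630 mol O.
CaO: 18.42/56.077 = 0.32848 mol → 0.32848 mol Ca, 0.32848 mol O.
Al2O3: 35.62/101.961 = 0.34935 mol → 0.69870 mol Al, 1.04805 mol O.
SiO2: 44.83/60.083 = 0.74613 mol → 0.74613 mol Si, 1.49226 mol O.
Total oxygen = 2.88509 mol. Normalization factor = 8/2.88509 = 2.77288.
Si per 8 O = 0.74613 × 2.77288 = 2.069.

2.069 Si apfu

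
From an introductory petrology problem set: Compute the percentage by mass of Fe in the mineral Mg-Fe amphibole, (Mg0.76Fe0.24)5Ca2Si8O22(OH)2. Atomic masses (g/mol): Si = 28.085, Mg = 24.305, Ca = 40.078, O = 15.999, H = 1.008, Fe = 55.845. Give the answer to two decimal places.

7.88 wt%

M((Mg0.76Fe0.24)5Ca2Si8O22(OH)2) = 850.201 g/mol.
Fe contributes 1.20 × 55.845 = 67.014 g per mole.
67.014/850.201 = 0.0788 → 7.88%.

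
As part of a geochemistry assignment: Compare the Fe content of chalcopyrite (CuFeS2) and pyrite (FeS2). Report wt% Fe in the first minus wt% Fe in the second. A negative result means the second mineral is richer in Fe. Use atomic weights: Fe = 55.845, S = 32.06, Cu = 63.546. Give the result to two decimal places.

First mineral: 55.845 g Fe in 183.511 g formula = 30.43 wt% Fe.
Second mineral: 55.845 g Fe in 119.965 g formula = 46.55 wt% Fe.
30.43% − 46.55% gives a difference of -16.12 percentage points.

-16.12 percentage points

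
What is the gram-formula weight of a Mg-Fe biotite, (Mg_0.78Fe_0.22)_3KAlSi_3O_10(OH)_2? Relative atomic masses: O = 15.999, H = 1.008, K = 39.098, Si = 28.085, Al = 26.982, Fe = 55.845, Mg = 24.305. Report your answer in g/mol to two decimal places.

438.07 g/mol

Mg: 2.34 × 24.305 = 56.8737
Fe: 0.66 × 55.845 = 36.8577
K: 1 × 39.098 = 39.0980
Al: 1 × 26.982 = 26.9820
Si: 3 × 28.085 = 84.2550
O: 12 × 15.999 = 191.9880
H: 2 × 1.008 = 2.0160
Summing the contributions gives the formula mass.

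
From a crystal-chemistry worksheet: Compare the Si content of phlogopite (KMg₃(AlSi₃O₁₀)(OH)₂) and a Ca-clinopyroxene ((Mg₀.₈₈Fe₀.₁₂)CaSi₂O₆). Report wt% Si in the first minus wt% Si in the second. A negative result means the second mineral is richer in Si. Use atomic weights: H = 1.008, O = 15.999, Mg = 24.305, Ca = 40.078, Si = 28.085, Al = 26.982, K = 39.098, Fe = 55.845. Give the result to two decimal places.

-5.30 percentage points

First mineral: 84.255 g Si in 417.254 g formula = 20.19 wt% Si.
Second mineral: 56.170 g Si in 220.332 g formula = 25.49 wt% Si.
20.19% − 25.49% gives a difference of -5.30 percentage points.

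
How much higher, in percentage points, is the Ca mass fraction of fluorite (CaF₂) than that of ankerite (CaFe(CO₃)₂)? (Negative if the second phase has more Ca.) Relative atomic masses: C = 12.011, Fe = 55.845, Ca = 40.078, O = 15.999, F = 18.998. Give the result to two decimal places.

32.77 percentage points

Ca in CaF₂: molar mass 78.074 g/mol; 1×40.078 = 40.078 g → 51.33 wt%.
Ca in CaFe(CO₃)₂: molar mass 215.939 g/mol; 1×40.078 = 40.078 g → 18.56 wt%.
Difference = 51.33 − 18.56 = 32.77 percentage points.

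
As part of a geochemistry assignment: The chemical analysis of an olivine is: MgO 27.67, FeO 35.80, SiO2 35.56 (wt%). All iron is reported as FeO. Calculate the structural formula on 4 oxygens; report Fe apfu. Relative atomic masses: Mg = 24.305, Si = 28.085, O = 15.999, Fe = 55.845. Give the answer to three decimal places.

0.842 Fe apfu

27.67 wt% MgO ÷ 40.304 g/mol = 0.68653 mol, giving 0.68653 Mg and 0.68653 O.
35.80 wt% FeO ÷ 71.844 g/mol = 0.49830 mol, giving 0.49830 Fe and 0.49830 O.
35.56 wt% SiO2 ÷ 60.083 g/mol = 0.59185 mol, giving 0.59185 Si and 1.18370 O.
Oxygen sums to 2.36853; scaling by 4/2.36853 = 1.68881 puts the formula on 4 O.
Fe: 0.49830 × 1.68881 = 0.842 atoms per formula unit.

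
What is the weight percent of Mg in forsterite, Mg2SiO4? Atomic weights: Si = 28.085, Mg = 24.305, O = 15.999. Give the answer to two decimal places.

34.55 weight percent

Molar mass of Mg2SiO4: 2·24.305 + 1·28.085 + 4·15.999 = 140.691 g/mol.
Mass of Mg per formula unit: 2 × 24.305 = 48.610 g.
Weight fraction Mg = 48.610 / 140.691 = 0.3455.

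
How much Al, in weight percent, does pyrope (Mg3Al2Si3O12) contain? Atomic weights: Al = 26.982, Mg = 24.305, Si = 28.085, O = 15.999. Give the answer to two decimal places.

13.39 weight percent

M(Mg3Al2Si3O12) = 403.122 g/mol.
Al contributes 2 × 26.982 = 53.964 g per mole.
53.964/403.122 = 0.1339 → 13.39%.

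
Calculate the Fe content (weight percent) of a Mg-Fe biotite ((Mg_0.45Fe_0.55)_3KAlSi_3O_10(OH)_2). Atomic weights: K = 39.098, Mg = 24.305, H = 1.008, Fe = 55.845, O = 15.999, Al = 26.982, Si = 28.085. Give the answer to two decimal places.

M((Mg_0.45Fe_0.55)_3KAlSi_3O_10(OH)_2) = 469.295 g/mol.
Fe contributes 1.65 × 55.845 = 92.144 g per mole.
92.144/469.295 = 0.1963 → 19.63%.

19.63 weight percent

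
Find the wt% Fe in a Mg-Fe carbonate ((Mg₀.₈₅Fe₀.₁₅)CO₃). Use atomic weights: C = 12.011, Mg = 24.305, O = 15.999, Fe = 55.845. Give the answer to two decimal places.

9.41 weight percent

Molar mass of (Mg₀.₈₅Fe₀.₁₅)CO₃: 0.85×24.305 + 0.15×55.845 + 1×12.011 + 3×15.999 = 89.044 g/mol.
Mass of Fe per formula unit: 0.15 × 55.845 = 8.377 g.
Weight fraction Fe = 8.377 / 89.044 = 0.0941.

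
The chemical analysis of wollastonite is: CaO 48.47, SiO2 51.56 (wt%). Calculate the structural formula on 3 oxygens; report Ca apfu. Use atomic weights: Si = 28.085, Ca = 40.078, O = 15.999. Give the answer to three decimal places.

CaO (M=56.077): mol = 0.86435; Ca = 0.86435, O = 0.86435.
SiO2 (M=60.083): mol = 0.85815; Si = 0.85815, O = 1.71630.
ΣO = 2.58065; factor = 3/ΣO = 1.16250.
Ca apfu = 0.86435 × 1.16250 = 1.005.

1.005 Ca apfu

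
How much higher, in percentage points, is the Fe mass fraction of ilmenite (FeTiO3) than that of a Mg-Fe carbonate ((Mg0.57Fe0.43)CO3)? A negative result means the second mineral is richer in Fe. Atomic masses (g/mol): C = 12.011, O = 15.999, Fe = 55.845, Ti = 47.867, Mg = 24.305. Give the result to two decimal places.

12.28 percentage points

Fe in FeTiO3: molar mass 151.709 g/mol; 1×55.845 = 55.845 g → 36.81 wt%.
Fe in (Mg0.57Fe0.43)CO3: molar mass 97.875 g/mol; 0.43×55.845 = 24.013 g → 24.53 wt%.
Difference = 36.81 − 24.53 = 12.28 percentage points.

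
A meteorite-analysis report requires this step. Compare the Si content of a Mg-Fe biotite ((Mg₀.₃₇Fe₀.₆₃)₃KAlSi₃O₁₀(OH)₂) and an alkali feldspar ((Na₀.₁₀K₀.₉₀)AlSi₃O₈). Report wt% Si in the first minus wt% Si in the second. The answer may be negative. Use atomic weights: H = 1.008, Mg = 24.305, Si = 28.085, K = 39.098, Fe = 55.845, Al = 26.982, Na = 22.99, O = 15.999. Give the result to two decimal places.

-12.78 percentage points

Si in (Mg₀.₃₇Fe₀.₆₃)₃KAlSi₃O₁₀(OH)₂: molar mass 476.865 g/mol; 3×28.085 = 84.255 g → 17.67 wt%.
Si in (Na₀.₁₀K₀.₉₀)AlSi₃O₈: molar mass 276.716 g/mol; 3×28.085 = 84.255 g → 30.45 wt%.
Difference = 17.67 − 30.45 = -12.78 percentage points.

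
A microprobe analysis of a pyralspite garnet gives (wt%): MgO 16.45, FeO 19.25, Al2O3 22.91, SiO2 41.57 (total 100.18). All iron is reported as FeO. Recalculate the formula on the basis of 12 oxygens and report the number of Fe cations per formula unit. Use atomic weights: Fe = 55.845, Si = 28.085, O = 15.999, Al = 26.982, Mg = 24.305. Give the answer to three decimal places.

16.45 wt% MgO ÷ 40.304 g/mol = 0.40815 mol, giving 0.40815 Mg and 0.40815 O.
19.25 wt% FeO ÷ 71.844 g/mol = 0.26794 mol, giving 0.26794 Fe and 0.26794 O.
22.91 wt% Al2O3 ÷ 101.961 g/mol = 0.22469 mol, giving 0.44938 Al and 0.67407 O.
41.57 wt% SiO2 ÷ 60.083 g/mol = 0.69188 mol, giving 0.69188 Si and 1.38376 O.
Oxygen sums to 2.73392; scaling by 12/2.73392 = 4.38930 puts the formula on 12 O.
Fe: 0.26794 × 4.38930 = 1.176 atoms per formula unit.

1.176 Fe apfu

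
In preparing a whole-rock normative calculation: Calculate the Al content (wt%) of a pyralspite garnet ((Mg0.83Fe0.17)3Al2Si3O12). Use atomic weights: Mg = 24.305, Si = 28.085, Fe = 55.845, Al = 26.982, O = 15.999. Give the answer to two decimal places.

Molar mass of (Mg0.83Fe0.17)3Al2Si3O12: 2.49·24.305 + 0.51·55.845 + 2·26.982 + 3·28.085 + 12·15.999 = 419.207 g/mol.
Mass of Al per formula unit: 2 × 26.982 = 53.964 g.
Weight fraction Al = 53.964 / 419.207 = 0.1287.

12.87 wt%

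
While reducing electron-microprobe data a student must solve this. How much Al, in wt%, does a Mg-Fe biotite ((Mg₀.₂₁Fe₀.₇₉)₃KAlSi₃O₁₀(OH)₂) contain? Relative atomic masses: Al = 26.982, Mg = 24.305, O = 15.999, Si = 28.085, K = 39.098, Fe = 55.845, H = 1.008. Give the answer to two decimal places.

Molar mass of (Mg₀.₂₁Fe₀.₇₉)₃KAlSi₃O₁₀(OH)₂: 0.63·24.305 + 2.37·55.845 + 1·39.098 + 1·26.982 + 3·28.085 + 12·15.999 + 2·1.008 = 492.004 g/mol.
Mass of Al per formula unit: 1 × 26.982 = 26.982 g.
Weight fraction Al = 26.982 / 492.004 = 0.0548.

5.48 wt%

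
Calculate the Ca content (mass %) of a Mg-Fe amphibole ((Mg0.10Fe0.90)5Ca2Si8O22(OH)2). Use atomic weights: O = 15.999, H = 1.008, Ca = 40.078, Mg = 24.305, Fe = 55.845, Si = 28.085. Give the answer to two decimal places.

Formula mass = 0.50·24.305 + 4.50·55.845 + 2·40.078 + 8·28.085 + 24·15.999 + 2·1.008 = 954.283 g/mol, of which 80.156 g is Ca.
So Ca makes up 80.156/954.283 = 0.0840 of the mass, i.e. 8.40%.

8.40 mass %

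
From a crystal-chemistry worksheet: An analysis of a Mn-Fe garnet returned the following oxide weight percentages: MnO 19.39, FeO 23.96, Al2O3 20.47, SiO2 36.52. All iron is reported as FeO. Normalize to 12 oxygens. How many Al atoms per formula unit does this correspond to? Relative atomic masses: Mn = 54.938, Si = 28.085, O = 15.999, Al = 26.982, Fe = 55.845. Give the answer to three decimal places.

19.39 wt% MnO ÷ 70.937 g/mol = 0.27334 mol, giving 0.27334 Mn and 0.27334 O.
23.96 wt% FeO ÷ 71.844 g/mol = 0.33350 mol, giving 0.33350 Fe and 0.33350 O.
20.47 wt% Al2O3 ÷ 101.961 g/mol = 0.20076 mol, giving 0.40152 Al and 0.60228 O.
36.52 wt% SiO2 ÷ 60.083 g/mol = 0.60783 mol, giving 0.60783 Si and 1.21566 O.
Oxygen sums to 2.42478; scaling by 12/2.42478 = 4.94890 puts the formula on 12 O.
Al: 0.40152 × 4.94890 = 1.987 atoms per formula unit.

1.987 Al apfu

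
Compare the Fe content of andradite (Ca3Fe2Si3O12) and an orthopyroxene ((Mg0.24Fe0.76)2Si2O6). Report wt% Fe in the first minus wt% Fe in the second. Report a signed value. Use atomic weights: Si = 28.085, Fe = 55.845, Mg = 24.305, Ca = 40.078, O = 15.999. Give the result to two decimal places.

-12.15 percentage points

M(Ca3Fe2Si3O12) = 508.167 g/mol, so wt% Fe = 111.690/508.167 × 100 = 21.98%.
M((Mg0.24Fe0.76)2Si2O6) = 248.715 g/mol, so wt% Fe = 84.884/248.715 × 100 = 34.13%.
21.98 − 34.13 = -12.15 pp.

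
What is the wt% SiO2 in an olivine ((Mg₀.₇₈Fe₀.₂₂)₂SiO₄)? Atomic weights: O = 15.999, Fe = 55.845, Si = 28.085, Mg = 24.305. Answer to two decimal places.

38.87 wt%

Molar mass of (Mg₀.₇₈Fe₀.₂₂)₂SiO₄ = 1.56·24.305 + 0.44·55.845 + 1·28.085 + 4·15.999 = 154.569 g/mol.
Each formula unit contains 1 Si, equivalent to 1/1 = 1.0000 mol SiO2.
M(SiO2) = 1×28.085 + 2×15.999 = 60.083 g/mol.
Mass of SiO2 per formula unit = 1.0000 × 60.083 = 60.083 g.
SiO2 wt% = 60.083 / 154.569 × 100 = 38.87%.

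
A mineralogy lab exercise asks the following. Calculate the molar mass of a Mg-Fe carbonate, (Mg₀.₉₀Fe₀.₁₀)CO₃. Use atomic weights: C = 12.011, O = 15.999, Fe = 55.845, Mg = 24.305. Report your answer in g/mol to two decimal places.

87.47 g/mol

The formula mass is the sum 0.90(24.305) + 0.10(55.845) + 1(12.011) + 3(15.999).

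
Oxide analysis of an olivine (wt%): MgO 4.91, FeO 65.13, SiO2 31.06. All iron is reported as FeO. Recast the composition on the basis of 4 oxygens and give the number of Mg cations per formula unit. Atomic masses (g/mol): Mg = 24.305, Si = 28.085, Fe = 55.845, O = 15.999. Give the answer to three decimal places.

MgO (M=40.304): mol = 0.12182; Mg = 0.12182, O = 0.12182.
FeO (M=71.844): mol = 0.90655; Fe = 0.90655, O = 0.90655.
SiO2 (M=60.083): mol = 0.51695; Si = 0.51695, O = 1.03390.
ΣO = 2.06227; factor = 4/ΣO = 1.93961.
Mg apfu = 0.12182 × 1.93961 = 0.236.

0.236 Mg apfu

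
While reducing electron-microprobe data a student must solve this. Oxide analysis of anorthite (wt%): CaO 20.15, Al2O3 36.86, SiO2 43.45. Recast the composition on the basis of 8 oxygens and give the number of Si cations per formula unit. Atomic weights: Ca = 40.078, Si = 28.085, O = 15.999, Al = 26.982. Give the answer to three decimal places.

20.15 wt% CaO ÷ 56.077 g/mol = 0.35933 mol, giving 0.35933 Ca and 0.35933 O.
36.86 wt% Al2O3 ÷ 101.961 g/mol = 0.36151 mol, giving 0.72302 Al and 1.08453 O.
43.45 wt% SiO2 ÷ 60.083 g/mol = 0.72317 mol, giving 0.72317 Si and 1.44634 O.
Oxygen sums to 2.89020; scaling by 8/2.89020 = 2.76797 puts the formula on 8 O.
Si: 0.72317 × 2.76797 = 2.002 atoms per formula unit.

2.002 Si apfu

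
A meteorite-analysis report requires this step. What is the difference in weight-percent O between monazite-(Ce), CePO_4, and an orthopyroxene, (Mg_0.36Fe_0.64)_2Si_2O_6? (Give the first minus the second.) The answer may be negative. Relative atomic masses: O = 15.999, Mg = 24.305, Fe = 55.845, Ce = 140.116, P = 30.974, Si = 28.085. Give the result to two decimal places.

-12.59 percentage points

First mineral: 63.996 g O in 235.086 g formula = 27.22 wt% O.
Second mineral: 95.994 g O in 241.145 g formula = 39.81 wt% O.
27.22% − 39.81% gives a difference of -12.59 percentage points.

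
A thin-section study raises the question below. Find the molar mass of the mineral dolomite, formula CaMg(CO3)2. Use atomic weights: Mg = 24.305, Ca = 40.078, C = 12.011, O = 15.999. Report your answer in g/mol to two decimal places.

The formula mass is the sum 1(40.078) + 1(24.305) + 2(12.011) + 6(15.999).

184.40 g/mol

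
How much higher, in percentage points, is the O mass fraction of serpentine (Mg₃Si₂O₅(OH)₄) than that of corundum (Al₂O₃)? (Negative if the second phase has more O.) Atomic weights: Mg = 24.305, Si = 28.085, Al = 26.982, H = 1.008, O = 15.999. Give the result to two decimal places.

First mineral: 143.991 g O in 277.108 g formula = 51.96 wt% O.
Second mineral: 47.997 g O in 101.961 g formula = 47.07 wt% O.
51.96% − 47.07% gives a difference of 4.89 percentage points.

4.89 percentage points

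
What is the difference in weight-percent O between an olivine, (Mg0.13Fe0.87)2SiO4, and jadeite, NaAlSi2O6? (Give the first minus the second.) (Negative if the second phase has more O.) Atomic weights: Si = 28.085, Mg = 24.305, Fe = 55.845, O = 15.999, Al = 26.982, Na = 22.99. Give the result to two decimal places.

First mineral: 63.996 g O in 195.571 g formula = 32.72 wt% O.
Second mineral: 95.994 g O in 202.136 g formula = 47.49 wt% O.
32.72% − 47.49% gives a difference of -14.77 percentage points.

-14.77 percentage points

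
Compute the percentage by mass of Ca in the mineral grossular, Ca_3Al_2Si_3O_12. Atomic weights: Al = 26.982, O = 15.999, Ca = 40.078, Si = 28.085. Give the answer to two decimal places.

26.69 wt%

Molar mass of Ca_3Al_2Si_3O_12: 3*40.078 + 2*26.982 + 3*28.085 + 12*15.999 = 450.441 g/mol.
Mass of Ca per formula unit: 3 × 40.078 = 120.234 g.
Weight fraction Ca = 120.234 / 450.441 = 0.2669.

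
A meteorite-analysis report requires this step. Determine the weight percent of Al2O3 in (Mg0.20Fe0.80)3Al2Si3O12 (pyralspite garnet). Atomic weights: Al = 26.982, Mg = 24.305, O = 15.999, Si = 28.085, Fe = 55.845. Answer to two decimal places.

M((Mg0.20Fe0.80)3Al2Si3O12) = 478.818 g/mol; M(Al2O3) = 101.961 g/mol.
Moles Al2O3 per formula unit = 2 Al ÷ 2 = 1.0000.
Al2O3 fraction = (1.0000 × 101.961) / 478.818 = 101.961/478.818 = 0.2129.

21.29 wt%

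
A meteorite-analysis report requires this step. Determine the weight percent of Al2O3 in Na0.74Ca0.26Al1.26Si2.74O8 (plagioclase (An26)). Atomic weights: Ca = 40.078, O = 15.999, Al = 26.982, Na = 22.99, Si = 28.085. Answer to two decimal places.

24.11 wt%

Formula mass = 266.375 g/mol.
1.26 Al → 0.6300 mol Al2O3 per formula unit; M(Al2O3) = 101.961, so Al2O3 mass = 64.235 g.
64.235/266.375 × 100 = 24.11 wt%.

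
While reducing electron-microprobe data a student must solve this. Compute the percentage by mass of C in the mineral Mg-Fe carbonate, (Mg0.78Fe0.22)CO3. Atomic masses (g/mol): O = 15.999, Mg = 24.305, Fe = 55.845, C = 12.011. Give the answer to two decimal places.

13.16 weight percent

Formula mass = 0.78·24.305 + 0.22·55.845 + 1·12.011 + 3·15.999 = 91.252 g/mol, of which 12.011 g is C.
So C makes up 12.011/91.252 = 0.1316 of the mass, i.e. 13.16%.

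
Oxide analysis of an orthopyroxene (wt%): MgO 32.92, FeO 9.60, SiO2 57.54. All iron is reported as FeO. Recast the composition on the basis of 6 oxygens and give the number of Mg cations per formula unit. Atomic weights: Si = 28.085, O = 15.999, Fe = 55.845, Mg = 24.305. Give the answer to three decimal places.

1.710 Mg apfu

MgO (M=40.304): mol = 0.81679; Mg = 0.81679, O = 0.81679.
FeO (M=71.844): mol = 0.13362; Fe = 0.13362, O = 0.13362.
SiO2 (M=60.083): mol = 0.95768; Si = 0.95768, O = 1.91536.
ΣO = 2.86577; factor = 6/ΣO = 2.09368.
Mg apfu = 0.81679 × 2.09368 = 1.710.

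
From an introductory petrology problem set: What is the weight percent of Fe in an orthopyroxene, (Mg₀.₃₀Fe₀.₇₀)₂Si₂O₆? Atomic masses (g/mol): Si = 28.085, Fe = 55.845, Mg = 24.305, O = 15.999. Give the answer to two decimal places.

M((Mg₀.₃₀Fe₀.₇₀)₂Si₂O₆) = 244.930 g/mol.
Fe contributes 1.40 × 55.845 = 78.183 g per mole.
78.183/244.930 = 0.3192 → 31.92%.

31.92 wt%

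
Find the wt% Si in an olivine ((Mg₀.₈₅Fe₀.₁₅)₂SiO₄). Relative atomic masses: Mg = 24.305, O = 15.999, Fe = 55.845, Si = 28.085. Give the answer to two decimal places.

18.70 weight percent

Molar mass of (Mg₀.₈₅Fe₀.₁₅)₂SiO₄: 1.70*24.305 + 0.30*55.845 + 1*28.085 + 4*15.999 = 150.153 g/mol.
Mass of Si per formula unit: 1 × 28.085 = 28.085 g.
Weight fraction Si = 28.085 / 150.153 = 0.1870.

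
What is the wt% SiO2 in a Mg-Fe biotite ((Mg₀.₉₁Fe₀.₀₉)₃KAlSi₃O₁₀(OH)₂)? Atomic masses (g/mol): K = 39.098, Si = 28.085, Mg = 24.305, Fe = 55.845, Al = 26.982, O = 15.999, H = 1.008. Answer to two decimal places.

Formula mass = 425.770 g/mol.
3 Si → 3.0000 mol SiO2 per formula unit; M(SiO2) = 60.083, so SiO2 mass = 180.249 g.
180.249/425.770 × 100 = 42.33 wt%.

42.33 wt%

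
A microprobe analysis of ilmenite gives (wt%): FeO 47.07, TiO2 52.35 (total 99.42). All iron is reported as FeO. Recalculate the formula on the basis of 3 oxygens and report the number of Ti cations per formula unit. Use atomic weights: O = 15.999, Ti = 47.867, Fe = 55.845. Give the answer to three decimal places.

1.000 Ti apfu

FeO (M=71.844): mol = 0.65517; Fe = 0.65517, O = 0.65517.
TiO2 (M=79.865): mol = 0.65548; Ti = 0.65548, O = 1.31096.
ΣO = 1.96613; factor = 3/ΣO = 1.52584.
Ti apfu = 0.65548 × 1.52584 = 1.000.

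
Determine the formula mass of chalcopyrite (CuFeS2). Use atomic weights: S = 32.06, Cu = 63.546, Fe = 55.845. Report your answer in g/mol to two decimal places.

Cu: 1 × 63.546 = 63.5460
Fe: 1 × 55.845 = 55.8450
S: 2 × 32.06 = 64.1200
Summing the contributions gives the formula mass.

183.51 g/mol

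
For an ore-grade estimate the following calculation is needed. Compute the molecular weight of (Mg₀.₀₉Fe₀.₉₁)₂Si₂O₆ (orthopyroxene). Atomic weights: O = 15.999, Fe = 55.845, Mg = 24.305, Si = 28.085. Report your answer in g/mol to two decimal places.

Mg: 0.18 × 24.305 = 4.3749
Fe: 1.82 × 55.845 = 101.6379
Si: 2 × 28.085 = 56.1700
O: 6 × 15.999 = 95.9940
Summing the contributions gives the formula mass.

258.18 g/mol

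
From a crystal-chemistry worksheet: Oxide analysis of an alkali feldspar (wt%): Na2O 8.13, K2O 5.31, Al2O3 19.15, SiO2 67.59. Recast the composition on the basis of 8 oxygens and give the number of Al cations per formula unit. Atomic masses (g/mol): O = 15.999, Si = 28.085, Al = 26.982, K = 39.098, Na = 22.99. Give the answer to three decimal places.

Na2O (M=61.979): mol = 0.13117; Na = 0.26234, O = 0.13117.
K2O (M=94.195): mol = 0.05637; K = 0.11274, O = 0.05637.
Al2O3 (M=101.961): mol = 0.18782; Al = 0.37564, O = 0.56346.
SiO2 (M=60.083): mol = 1.12494; Si = 1.12494, O = 2.24988.
ΣO = 3.00088; factor = 8/ΣO = 2.66588.
Al apfu = 0.37564 × 2.66588 = 1.001.

1.001 Al apfu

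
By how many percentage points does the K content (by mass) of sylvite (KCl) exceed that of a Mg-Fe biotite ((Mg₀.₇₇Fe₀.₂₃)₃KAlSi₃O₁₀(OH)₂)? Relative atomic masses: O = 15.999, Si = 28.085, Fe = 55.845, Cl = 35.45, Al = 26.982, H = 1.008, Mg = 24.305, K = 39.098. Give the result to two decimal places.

K in KCl: molar mass 74.548 g/mol; 1×39.098 = 39.098 g → 52.45 wt%.
K in (Mg₀.₇₇Fe₀.₂₃)₃KAlSi₃O₁₀(OH)₂: molar mass 439.017 g/mol; 1×39.098 = 39.098 g → 8.91 wt%.
Difference = 52.45 − 8.91 = 43.54 percentage points.

43.54 percentage points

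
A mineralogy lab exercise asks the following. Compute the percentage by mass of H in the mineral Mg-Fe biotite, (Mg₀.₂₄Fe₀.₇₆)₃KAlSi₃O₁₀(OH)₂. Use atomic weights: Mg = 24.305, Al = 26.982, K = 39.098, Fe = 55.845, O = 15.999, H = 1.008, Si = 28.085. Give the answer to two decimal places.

0.41 weight percent

M((Mg₀.₂₄Fe₀.₇₆)₃KAlSi₃O₁₀(OH)₂) = 489.165 g/mol.
H contributes 2 × 1.008 = 2.016 g per mole.
2.016/489.165 = 0.0041 → 0.41%.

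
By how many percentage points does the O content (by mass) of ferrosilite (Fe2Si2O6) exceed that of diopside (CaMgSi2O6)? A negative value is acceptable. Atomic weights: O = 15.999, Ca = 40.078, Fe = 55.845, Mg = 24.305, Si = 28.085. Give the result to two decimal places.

-7.95 percentage points

O in Fe2Si2O6: molar mass 263.854 g/mol; 6×15.999 = 95.994 g → 36.38 wt%.
O in CaMgSi2O6: molar mass 216.547 g/mol; 6×15.999 = 95.994 g → 44.33 wt%.
Difference = 36.38 − 44.33 = -7.95 percentage points.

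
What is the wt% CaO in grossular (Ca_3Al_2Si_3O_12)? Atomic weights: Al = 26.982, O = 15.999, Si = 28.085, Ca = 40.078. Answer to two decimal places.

37.35 wt%

Molar mass of Ca_3Al_2Si_3O_12 = 3×40.078 + 2×26.982 + 3×28.085 + 12×15.999 = 450.441 g/mol.
Each formula unit contains 3 Ca, equivalent to 3/1 = 3.0000 mol CaO.
M(CaO) = 1×40.078 + 1×15.999 = 56.077 g/mol.
Mass of CaO per formula unit = 3.0000 × 56.077 = 168.231 g.
CaO wt% = 168.231 / 450.441 × 100 = 37.35%.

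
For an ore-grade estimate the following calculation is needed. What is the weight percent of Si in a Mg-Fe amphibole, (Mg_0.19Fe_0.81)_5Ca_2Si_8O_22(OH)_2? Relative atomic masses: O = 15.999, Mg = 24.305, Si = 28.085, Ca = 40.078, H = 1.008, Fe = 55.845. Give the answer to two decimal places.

Formula mass = 0.95*24.305 + 4.05*55.845 + 2*40.078 + 8*28.085 + 24*15.999 + 2*1.008 = 940.090 g/mol, of which 224.680 g is Si.
So Si makes up 224.680/940.090 = 0.2390 of the mass, i.e. 23.90%.

23.90 weight percent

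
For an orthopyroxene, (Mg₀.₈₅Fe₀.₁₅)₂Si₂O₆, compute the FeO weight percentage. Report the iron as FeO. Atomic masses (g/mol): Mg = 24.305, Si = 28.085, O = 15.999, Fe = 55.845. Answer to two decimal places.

Formula mass = 210.236 g/mol.
0.30 Fe → 0.3000 mol FeO per formula unit; M(FeO) = 71.844, so FeO mass = 21.553 g.
21.553/210.236 × 100 = 10.25 wt%.

10.25 wt%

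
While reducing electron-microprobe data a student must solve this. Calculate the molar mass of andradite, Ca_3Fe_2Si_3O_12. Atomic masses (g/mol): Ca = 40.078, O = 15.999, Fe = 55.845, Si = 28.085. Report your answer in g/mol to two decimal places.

508.17 g/mol

M = 3×40.078 + 2×55.845 + 3×28.085 + 12×15.999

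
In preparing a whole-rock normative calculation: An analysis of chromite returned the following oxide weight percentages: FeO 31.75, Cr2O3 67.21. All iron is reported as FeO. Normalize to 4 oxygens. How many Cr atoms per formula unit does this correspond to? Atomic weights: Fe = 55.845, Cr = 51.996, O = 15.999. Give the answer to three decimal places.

31.75 wt% FeO ÷ 71.844 g/mol = 0.44193 mol, giving 0.44193 Fe and 0.44193 O.
67.21 wt% Cr2O3 ÷ 151.989 g/mol = 0.44220 mol, giving 0.88440 Cr and 1.32660 O.
Oxygen sums to 1.76853; scaling by 4/1.76853 = 2.26177 puts the formula on 4 O.
Cr: 0.88440 × 2.26177 = 2.000 atoms per formula unit.

2.000 Cr apfu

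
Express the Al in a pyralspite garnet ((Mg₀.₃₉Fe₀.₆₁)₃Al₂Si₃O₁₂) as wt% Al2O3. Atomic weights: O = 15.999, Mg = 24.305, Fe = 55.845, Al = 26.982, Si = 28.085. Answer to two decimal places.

Molar mass of (Mg₀.₃₉Fe₀.₆₁)₃Al₂Si₃O₁₂ = 1.17×24.305 + 1.83×55.845 + 2×26.982 + 3×28.085 + 12×15.999 = 460.840 g/mol.
Each formula unit contains 2 Al, equivalent to 2/2 = 1.0000 mol Al2O3.
M(Al2O3) = 2×26.982 + 3×15.999 = 101.961 g/mol.
Mass of Al2O3 per formula unit = 1.0000 × 101.961 = 101.961 g.
Al2O3 wt% = 101.961 / 460.840 × 100 = 22.13%.

22.13 wt%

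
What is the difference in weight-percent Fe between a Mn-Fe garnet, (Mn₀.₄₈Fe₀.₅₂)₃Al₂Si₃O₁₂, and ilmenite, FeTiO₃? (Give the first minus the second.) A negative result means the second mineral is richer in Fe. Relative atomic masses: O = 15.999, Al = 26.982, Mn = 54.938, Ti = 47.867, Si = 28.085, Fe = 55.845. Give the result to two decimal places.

-19.26 percentage points

First mineral: 87.118 g Fe in 496.436 g formula = 17.55 wt% Fe.
Second mineral: 55.845 g Fe in 151.709 g formula = 36.81 wt% Fe.
17.55% − 36.81% gives a difference of -19.26 percentage points.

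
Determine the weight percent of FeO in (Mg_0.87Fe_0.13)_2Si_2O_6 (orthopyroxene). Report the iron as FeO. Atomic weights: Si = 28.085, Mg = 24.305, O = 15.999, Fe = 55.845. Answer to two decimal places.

Formula mass = 208.974 g/mol.
0.26 Fe → 0.2600 mol FeO per formula unit; M(FeO) = 71.844, so FeO mass = 18.679 g.
18.679/208.974 × 100 = 8.94 wt%.

8.94 wt%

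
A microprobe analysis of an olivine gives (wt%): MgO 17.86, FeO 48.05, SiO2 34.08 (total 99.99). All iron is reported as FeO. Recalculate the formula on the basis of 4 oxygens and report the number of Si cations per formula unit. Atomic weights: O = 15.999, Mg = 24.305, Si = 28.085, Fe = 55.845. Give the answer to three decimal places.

1.010 Si apfu

MgO (M=40.304): mol = 0.44313; Mg = 0.44313, O = 0.44313.
FeO (M=71.844): mol = 0.66881; Fe = 0.66881, O = 0.66881.
SiO2 (M=60.083): mol = 0.56722; Si = 0.56722, O = 1.13444.
ΣO = 2.24638; factor = 4/ΣO = 1.78064.
Si apfu = 0.56722 × 1.78064 = 1.010.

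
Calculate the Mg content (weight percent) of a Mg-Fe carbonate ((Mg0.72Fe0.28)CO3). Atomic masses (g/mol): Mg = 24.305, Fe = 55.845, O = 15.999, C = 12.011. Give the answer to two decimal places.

M((Mg0.72Fe0.28)CO3) = 93.144 g/mol.
Mg contributes 0.72 × 24.305 = 17.500 g per mole.
17.500/93.144 = 0.1879 → 18.79%.

18.79 weight percent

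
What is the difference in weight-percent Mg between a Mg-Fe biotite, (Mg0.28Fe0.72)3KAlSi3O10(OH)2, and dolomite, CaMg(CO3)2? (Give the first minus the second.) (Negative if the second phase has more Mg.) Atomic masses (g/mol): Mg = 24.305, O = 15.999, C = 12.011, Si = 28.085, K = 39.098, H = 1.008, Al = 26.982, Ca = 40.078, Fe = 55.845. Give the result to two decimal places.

Mg in (Mg0.28Fe0.72)3KAlSi3O10(OH)2: molar mass 485.380 g/mol; 0.84×24.305 = 20.416 g → 4.21 wt%.
Mg in CaMg(CO3)2: molar mass 184.399 g/mol; 1×24.305 = 24.305 g → 13.18 wt%.
Difference = 4.21 − 13.18 = -8.97 percentage points.

-8.97 percentage points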